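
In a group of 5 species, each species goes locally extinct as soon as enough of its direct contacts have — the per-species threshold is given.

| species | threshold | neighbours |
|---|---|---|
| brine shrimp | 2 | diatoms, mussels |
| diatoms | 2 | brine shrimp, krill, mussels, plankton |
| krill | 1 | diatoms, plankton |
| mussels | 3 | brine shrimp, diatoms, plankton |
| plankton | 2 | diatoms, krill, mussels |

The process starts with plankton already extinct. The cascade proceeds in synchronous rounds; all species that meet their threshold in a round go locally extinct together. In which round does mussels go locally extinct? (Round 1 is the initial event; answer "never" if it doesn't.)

never

Round 1 — plankton goes locally extinct (initial).
Round 2 — checking thresholds:
  diatoms: 1 of 4 neighbours < 2, below threshold.
  krill: 1 of 2 neighbours ≥ 1, goes locally extinct.
  mussels: 1 of 3 neighbours < 3, below threshold.
Round 3 — checking thresholds:
  diatoms: 2 of 4 neighbours ≥ 2, goes locally extinct.
  mussels: 1 of 3 neighbours < 3, below threshold.
Round 4 — no new extinctions; cascade stops.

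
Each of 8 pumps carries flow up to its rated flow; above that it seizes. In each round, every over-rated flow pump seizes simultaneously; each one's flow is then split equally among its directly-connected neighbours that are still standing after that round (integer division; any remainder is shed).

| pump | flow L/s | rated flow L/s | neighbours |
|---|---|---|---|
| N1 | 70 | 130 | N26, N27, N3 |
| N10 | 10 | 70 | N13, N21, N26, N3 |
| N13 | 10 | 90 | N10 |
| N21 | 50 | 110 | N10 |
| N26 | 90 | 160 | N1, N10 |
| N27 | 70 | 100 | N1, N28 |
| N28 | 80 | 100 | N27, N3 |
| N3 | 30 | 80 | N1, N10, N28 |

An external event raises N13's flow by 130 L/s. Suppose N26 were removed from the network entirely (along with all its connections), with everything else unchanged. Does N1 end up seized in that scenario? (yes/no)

With N26 removed:
Round 1 — N13 at 140 > 90. N13 seizes.
  N13 sheds 140 L/s to N10: 140 each.
    N10: 10+140 = 150 > 70
Round 2 — N10 seizes.
  N10 sheds 150 L/s to N21, N3: 75 each.
    N21: 50+75 = 125 > 110
    N3: 30+75 = 105 > 80
Round 3 — N21, N3 seize.
  N21 sheds 125 L/s: no online neighbours, lost.
  N3 sheds 105 L/s to N1, N28: 52 each (1 lost).
    N1: 70+52 = 122 ≤ 130
    N28: 80+52 = 132 > 100
Round 4 — N28 seizes.
  N28 sheds 132 L/s to N27: 132 each.
    N27: 70+132 = 202 > 100
Round 5 — N27 seizes.
  N27 sheds 202 L/s to N1: 202 each.
    N1: 122+202 = 324 > 130
Round 6 — N1 seizes.
  N1 sheds 324 L/s: no online neighbours, lost.
No further seizures.

yes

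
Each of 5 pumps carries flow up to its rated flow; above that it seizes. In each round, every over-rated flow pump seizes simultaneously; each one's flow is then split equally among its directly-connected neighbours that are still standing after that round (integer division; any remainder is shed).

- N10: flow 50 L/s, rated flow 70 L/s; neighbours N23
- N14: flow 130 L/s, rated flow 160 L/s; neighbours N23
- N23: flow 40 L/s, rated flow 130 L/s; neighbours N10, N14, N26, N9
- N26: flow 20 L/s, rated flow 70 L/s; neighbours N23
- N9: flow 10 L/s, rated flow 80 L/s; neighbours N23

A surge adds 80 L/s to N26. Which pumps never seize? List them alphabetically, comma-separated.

Round 1 — N26 at 100 > 70. N26 seizes.
  N26 sheds 100 L/s to N23: 100 each.
    N23: 40+100 = 140 > 130
Round 2 — N23 seizes.
  N23 sheds 140 L/s to N10, N14, N9: 46 each (2 lost).
    N10: 50+46 = 96 > 70
    N14: 130+46 = 176 > 160
    N9: 10+46 = 56 ≤ 80
Round 3 — N10, N14 seize.
  N10 sheds 96 L/s: no online neighbours, lost.
  N14 sheds 176 L/s: no online neighbours, lost.
No further seizures.

N9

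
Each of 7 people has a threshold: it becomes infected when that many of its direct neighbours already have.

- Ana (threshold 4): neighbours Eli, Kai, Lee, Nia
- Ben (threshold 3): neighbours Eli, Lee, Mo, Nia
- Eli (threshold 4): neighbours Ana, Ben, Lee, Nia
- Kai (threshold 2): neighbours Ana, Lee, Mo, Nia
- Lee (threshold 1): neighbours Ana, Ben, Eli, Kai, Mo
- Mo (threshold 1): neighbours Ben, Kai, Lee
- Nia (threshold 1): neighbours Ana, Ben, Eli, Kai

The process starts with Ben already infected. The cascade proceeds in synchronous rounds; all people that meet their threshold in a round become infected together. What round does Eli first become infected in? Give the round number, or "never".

Round 1 — Ben becomes infected (initial).
Round 2 — checking thresholds:
  Eli: 1 of 4 neighbours < 4, below threshold.
  Lee: 1 of 5 neighbours ≥ 1, becomes infected.
  Mo: 1 of 3 neighbours ≥ 1, becomes infected.
  Nia: 1 of 4 neighbours ≥ 1, becomes infected.
Round 3 — checking thresholds:
  Ana: 2 of 4 neighbours < 4, below threshold.
  Eli: 3 of 4 neighbours < 4, below threshold.
  Kai: 3 of 4 neighbours ≥ 2, becomes infected.
Round 4 — no new infections; cascade stops.

never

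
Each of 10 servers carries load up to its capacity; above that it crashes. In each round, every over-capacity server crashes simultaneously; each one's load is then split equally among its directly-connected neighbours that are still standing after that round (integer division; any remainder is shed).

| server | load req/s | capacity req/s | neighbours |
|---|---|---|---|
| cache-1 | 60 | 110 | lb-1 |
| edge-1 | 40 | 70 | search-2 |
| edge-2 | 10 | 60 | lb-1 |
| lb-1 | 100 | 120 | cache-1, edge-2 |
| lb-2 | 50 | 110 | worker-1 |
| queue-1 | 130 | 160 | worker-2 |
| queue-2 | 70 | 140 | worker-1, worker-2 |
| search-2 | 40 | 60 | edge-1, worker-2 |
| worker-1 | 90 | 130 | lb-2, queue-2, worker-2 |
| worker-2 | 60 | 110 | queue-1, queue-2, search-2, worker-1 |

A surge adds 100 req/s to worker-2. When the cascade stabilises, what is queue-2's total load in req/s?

Round 1 — worker-2 at 160 > 110. worker-2 crashes.
  worker-2 sheds 160 req/s to queue-1, queue-2, search-2, worker-1: 40 each.
    queue-1: 130+40 = 170 > 160
    queue-2: 70+40 = 110 ≤ 140
    search-2: 40+40 = 80 > 60
    worker-1: 90+40 = 130 ≤ 130
Round 2 — queue-1, search-2 crash.
  queue-1 sheds 170 req/s: no online neighbours, lost.
  search-2 sheds 80 req/s to edge-1: 80 each.
    edge-1: 40+80 = 120 > 70
Round 3 — edge-1 crashes.
  edge-1 sheds 120 req/s: no online neighbours, lost.
No further crashes.

110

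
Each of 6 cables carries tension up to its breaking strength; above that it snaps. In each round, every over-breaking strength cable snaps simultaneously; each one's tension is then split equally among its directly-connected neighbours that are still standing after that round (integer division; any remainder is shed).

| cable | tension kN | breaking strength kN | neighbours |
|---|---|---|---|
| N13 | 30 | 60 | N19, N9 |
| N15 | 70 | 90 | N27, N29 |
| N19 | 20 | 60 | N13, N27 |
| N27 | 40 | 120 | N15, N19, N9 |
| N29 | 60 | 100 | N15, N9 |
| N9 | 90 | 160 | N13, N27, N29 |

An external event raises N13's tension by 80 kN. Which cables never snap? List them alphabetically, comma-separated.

N15, N27, N29, N9

Round 1 — N13 at 110 > 60. N13 snaps.
  N13 sheds 110 kN to N19, N9: 55 each.
    N19: 20+55 = 75 > 60
    N9: 90+55 = 145 ≤ 160
Round 2 — N19 snaps.
  N19 sheds 75 kN to N27: 75 each.
    N27: 40+75 = 115 ≤ 120
No further breaks.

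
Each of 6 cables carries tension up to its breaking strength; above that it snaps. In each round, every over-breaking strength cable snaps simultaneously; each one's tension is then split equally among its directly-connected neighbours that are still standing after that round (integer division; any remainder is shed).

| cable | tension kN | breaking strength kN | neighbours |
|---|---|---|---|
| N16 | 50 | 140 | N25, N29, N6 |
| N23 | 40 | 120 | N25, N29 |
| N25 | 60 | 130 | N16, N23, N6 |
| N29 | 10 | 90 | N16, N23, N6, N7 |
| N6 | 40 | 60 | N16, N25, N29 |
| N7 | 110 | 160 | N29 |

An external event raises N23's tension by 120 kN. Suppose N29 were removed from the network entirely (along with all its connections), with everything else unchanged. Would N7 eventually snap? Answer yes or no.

With N29 removed:
Round 1 — N23 at 160 > 120. N23 snaps.
  N23 sheds 160 kN to N25: 160 each.
    N25: 60+160 = 220 > 130
Round 2 — N25 snaps.
  N25 sheds 220 kN to N16, N6: 110 each.
    N16: 50+110 = 160 > 140
    N6: 40+110 = 150 > 60
Round 3 — N16, N6 snap.
  N16 sheds 160 kN: no online neighbours, lost.
  N6 sheds 150 kN: no online neighbours, lost.
No further breaks.

no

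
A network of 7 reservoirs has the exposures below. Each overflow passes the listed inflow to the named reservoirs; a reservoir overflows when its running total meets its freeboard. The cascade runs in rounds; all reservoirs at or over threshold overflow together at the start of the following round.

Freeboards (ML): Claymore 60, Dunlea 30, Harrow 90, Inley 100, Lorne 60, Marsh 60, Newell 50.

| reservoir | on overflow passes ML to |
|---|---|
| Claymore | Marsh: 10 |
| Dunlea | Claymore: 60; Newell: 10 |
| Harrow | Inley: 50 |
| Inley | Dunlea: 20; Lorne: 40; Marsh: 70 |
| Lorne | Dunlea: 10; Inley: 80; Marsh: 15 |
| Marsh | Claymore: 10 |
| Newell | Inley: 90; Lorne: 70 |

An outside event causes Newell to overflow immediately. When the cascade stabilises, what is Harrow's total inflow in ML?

Round 1 — Newell overflows (initial).
  Inley: +90 → 90 < 100
  Lorne: +70 → 70 ≥ 60
Round 2 — Lorne overflows.
  Dunlea: +10 → 10 < 30
  Inley: +80 → 170 ≥ 100
  Marsh: +15 → 15 < 60
Round 3 — Inley overflows.
  Dunlea: +20 → 30 ≥ 30
  Marsh: +70 → 85 ≥ 60
Round 4 — Dunlea, Marsh overflow.
  Claymore: +60+10 → 70 ≥ 60
Round 5 — Claymore overflows.
No further overflows.

0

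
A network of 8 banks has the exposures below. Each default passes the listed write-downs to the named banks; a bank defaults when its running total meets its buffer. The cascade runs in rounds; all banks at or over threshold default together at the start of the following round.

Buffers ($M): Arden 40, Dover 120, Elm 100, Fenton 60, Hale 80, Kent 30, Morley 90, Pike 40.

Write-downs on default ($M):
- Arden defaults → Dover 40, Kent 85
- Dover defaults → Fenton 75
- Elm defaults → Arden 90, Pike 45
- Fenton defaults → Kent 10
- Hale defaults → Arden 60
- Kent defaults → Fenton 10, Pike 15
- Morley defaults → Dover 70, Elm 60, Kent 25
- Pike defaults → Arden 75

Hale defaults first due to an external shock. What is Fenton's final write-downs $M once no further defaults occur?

10

Round 1 — Hale defaults (initial).
  Arden: +60 → 60 ≥ 40
Round 2 — Arden defaults.
  Dover: +40 → 40 < 120
  Kent: +85 → 85 ≥ 30
Round 3 — Kent defaults.
  Fenton: +10 → 10 < 60
  Pike: +15 → 15 < 40
No further defaults.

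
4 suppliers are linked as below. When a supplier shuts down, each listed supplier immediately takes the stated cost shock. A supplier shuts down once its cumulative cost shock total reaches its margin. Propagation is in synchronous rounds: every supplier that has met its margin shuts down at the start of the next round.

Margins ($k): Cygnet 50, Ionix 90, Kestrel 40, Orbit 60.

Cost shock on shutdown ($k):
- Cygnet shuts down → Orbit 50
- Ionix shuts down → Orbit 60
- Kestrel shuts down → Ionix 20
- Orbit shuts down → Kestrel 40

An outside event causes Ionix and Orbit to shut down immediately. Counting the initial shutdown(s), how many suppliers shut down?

3

Round 1 — Ionix, Orbit shut down (initial).
  Kestrel: +40 → 40 ≥ 40
Round 2 — Kestrel shuts down.
No further shutdowns.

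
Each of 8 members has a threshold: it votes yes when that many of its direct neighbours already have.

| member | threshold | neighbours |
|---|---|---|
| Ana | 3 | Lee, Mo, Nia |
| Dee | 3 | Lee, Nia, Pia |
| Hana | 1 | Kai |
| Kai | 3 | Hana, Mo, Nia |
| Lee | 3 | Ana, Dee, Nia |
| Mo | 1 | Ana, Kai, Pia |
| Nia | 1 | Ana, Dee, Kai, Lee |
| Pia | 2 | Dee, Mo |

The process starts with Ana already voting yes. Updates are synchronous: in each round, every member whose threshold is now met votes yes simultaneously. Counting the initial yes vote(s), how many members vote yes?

3

Round 1 — Ana votes yes (initial).
Round 2 — checking thresholds:
  Lee: 1 of 3 neighbours < 3, holds.
  Mo: 1 of 3 neighbours ≥ 1, votes yes.
  Nia: 1 of 4 neighbours ≥ 1, votes yes.
Round 3 — no new yes votes; cascade stops.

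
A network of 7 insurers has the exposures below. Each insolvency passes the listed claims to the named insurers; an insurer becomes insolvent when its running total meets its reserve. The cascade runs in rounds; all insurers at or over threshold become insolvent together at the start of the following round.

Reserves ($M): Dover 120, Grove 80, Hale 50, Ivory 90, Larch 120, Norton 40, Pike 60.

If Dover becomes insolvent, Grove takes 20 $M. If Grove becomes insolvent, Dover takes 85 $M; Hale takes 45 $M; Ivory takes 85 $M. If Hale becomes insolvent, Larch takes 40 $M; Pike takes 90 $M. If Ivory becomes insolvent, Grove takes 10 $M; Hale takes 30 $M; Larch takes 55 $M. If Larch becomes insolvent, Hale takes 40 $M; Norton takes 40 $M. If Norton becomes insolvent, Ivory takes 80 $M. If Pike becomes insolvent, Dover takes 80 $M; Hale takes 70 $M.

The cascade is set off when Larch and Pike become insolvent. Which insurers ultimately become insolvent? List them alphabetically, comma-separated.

Round 1 — Larch, Pike become insolvent (initial).
  Dover: +80 → 80 < 120
  Hale: +40+70 → 110 ≥ 50
  Norton: +40 → 40 ≥ 40
Round 2 — Hale, Norton become insolvent.
  Ivory: +80 → 80 < 90
No further insolvencies.

Hale, Larch, Norton, Pike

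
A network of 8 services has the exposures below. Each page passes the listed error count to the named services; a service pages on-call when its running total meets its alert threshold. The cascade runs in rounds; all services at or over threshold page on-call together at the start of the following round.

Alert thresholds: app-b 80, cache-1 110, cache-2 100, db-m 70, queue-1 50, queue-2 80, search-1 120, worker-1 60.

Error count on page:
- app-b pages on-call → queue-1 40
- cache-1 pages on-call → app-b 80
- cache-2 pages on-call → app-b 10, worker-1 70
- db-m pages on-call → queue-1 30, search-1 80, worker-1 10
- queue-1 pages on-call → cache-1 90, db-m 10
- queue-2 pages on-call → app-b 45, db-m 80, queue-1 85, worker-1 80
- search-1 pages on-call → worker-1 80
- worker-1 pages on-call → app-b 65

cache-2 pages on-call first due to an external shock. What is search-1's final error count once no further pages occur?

0

Round 1 — cache-2 pages on-call (initial).
  app-b: +10 → 10 < 80
  worker-1: +70 → 70 ≥ 60
Round 2 — worker-1 pages on-call.
  app-b: +65 → 75 < 80
No further pages.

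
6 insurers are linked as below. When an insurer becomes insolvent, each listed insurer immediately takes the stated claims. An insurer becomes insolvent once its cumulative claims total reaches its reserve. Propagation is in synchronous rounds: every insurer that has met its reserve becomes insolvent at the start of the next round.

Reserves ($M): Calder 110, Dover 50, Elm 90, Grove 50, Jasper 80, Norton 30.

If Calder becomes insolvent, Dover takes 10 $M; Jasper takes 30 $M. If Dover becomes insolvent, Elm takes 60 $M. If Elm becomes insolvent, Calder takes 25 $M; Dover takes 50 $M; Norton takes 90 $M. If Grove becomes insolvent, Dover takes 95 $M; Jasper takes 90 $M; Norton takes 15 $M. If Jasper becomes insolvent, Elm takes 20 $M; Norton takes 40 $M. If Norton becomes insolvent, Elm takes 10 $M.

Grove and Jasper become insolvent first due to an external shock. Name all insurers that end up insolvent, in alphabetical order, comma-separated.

Round 1 — Grove, Jasper become insolvent (initial).
  Dover: +95 → 95 ≥ 50
  Elm: +20 → 20 < 90
  Norton: +15+40 → 55 ≥ 30
Round 2 — Dover, Norton become insolvent.
  Elm: +60+10 → 90 ≥ 90
Round 3 — Elm becomes insolvent.
  Calder: +25 → 25 < 110
No further insolvencies.

Dover, Elm, Grove, Jasper, Norton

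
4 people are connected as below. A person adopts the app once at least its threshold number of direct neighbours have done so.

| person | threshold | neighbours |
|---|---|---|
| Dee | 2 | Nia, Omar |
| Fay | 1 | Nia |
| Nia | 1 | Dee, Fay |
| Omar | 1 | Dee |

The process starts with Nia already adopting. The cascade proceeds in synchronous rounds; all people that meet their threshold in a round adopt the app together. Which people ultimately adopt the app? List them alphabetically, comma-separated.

Fay, Nia

Round 1 — Nia adopts the app (initial).
Round 2 — checking thresholds:
  Dee: 1 of 2 neighbours < 2, below threshold.
  Fay: 1 of 1 neighbours ≥ 1, adopts the app.
Round 3 — no new adoptions; cascade stops.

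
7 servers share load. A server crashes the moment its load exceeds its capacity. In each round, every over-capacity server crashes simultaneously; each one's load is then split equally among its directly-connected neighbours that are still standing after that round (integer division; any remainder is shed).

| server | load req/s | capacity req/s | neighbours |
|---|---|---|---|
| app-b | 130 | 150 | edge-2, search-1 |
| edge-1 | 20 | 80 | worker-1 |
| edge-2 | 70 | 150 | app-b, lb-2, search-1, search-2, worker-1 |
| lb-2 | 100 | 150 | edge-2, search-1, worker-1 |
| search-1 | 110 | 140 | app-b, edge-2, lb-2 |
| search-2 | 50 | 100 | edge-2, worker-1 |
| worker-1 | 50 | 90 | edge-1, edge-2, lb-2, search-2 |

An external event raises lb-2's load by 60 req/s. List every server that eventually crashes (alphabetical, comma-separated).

app-b, edge-2, lb-2, search-1, search-2, worker-1

Round 1 — lb-2 at 160 > 150. lb-2 crashes.
  lb-2 sheds 160 req/s to edge-2, search-1, worker-1: 53 each (1 lost).
    edge-2: 70+53 = 123 ≤ 150
    search-1: 110+53 = 163 > 140
    worker-1: 50+53 = 103 > 90
Round 2 — search-1, worker-1 crash.
  search-1 sheds 163 req/s to app-b, edge-2: 81 each (1 lost).
    app-b: 130+81 = 211 > 150
    edge-2: 123+81 = 204 > 150
  worker-1 sheds 103 req/s to edge-1, edge-2, search-2: 34 each (1 lost).
    edge-1: 20+34 = 54 ≤ 80
    edge-2: 204+34 = 238 > 150
    search-2: 50+34 = 84 ≤ 100
Round 3 — app-b, edge-2 crash.
  app-b sheds 211 req/s: no online neighbours, lost.
  edge-2 sheds 238 req/s to search-2: 238 each.
    search-2: 84+238 = 322 > 100
Round 4 — search-2 crashes.
  search-2 sheds 322 req/s: no online neighbours, lost.
No further crashes.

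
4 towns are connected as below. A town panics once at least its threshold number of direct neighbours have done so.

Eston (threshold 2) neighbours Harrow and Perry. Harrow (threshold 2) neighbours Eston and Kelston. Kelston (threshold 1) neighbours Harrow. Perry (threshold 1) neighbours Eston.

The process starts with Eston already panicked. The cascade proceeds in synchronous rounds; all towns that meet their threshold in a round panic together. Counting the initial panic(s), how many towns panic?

2

Round 1 — Eston panics (initial).
Round 2 — checking thresholds:
  Harrow: 1 of 2 neighbours < 2, not yet.
  Perry: 1 of 1 neighbours ≥ 1, panics.
Round 3 — no new panics; cascade stops.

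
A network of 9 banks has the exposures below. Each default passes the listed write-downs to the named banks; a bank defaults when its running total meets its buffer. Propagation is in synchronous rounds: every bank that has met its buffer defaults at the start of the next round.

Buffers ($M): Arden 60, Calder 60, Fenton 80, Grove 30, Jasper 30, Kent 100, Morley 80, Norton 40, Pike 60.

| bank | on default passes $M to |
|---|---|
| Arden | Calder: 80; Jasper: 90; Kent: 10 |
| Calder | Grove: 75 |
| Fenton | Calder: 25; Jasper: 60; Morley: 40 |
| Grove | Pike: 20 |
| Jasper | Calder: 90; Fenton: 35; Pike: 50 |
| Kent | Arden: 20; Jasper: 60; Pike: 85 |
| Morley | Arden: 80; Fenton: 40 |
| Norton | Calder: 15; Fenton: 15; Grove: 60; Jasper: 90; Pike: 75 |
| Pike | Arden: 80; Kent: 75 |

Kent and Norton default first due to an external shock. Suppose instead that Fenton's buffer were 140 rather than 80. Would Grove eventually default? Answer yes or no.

yes

With Fenton's buffer at 140:
Round 1 — Kent, Norton default (initial).
  Arden: +20 → 20 < 60
  Calder: +15 → 15 < 60
  Fenton: +15 → 15 < 140
  Grove: +60 → 60 ≥ 30
  Jasper: +60+90 → 150 ≥ 30
  Pike: +85+75 → 160 ≥ 60
Round 2 — Grove, Jasper, Pike default.
  Arden: +80 → 100 ≥ 60
  Calder: +90 → 105 ≥ 60
  Fenton: +35 → 50 < 140
Round 3 — Arden, Calder default.
No further defaults.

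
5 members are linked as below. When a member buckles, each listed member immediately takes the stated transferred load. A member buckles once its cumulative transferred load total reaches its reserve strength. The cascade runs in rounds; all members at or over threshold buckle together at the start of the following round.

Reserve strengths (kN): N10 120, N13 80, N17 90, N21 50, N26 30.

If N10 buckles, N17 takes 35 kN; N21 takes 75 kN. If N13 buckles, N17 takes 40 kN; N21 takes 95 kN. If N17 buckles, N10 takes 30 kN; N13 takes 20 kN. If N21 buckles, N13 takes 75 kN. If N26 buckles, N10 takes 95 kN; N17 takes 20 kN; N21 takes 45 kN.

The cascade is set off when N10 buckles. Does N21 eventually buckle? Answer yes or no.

Round 1 — N10 buckles (initial).
  N17: +35 → 35 < 90
  N21: +75 → 75 ≥ 50
Round 2 — N21 buckles.
  N13: +75 → 75 < 80
No further bucklings.

yes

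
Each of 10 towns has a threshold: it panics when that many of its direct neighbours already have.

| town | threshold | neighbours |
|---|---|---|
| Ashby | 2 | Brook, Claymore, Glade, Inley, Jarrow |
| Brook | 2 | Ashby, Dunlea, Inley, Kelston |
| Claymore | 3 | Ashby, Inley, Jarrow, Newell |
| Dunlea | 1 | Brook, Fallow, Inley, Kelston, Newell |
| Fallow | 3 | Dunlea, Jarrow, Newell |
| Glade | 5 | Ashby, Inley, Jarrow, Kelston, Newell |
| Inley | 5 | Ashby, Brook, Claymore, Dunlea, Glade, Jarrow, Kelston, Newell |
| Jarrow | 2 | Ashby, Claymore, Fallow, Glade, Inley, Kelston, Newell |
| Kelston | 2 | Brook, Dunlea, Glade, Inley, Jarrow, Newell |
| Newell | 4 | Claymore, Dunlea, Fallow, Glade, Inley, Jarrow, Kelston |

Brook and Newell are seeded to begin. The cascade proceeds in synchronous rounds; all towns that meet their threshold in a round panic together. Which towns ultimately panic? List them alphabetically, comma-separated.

Round 1 — Brook, Newell panic (initial).
Round 2 — checking thresholds:
  Ashby: 1 of 5 neighbours < 2, below threshold.
  Claymore: 1 of 4 neighbours < 3, below threshold.
  Dunlea: 2 of 5 neighbours ≥ 1, panics.
  Fallow: 1 of 3 neighbours < 3, below threshold.
  Glade: 1 of 5 neighbours < 5, below threshold.
  Inley: 2 of 8 neighbours < 5, below threshold.
  Jarrow: 1 of 7 neighbours < 2, below threshold.
  Kelston: 2 of 6 neighbours ≥ 2, panics.
Round 3 — checking thresholds:
  Ashby: 1 of 5 neighbours < 2, below threshold.
  Claymore: 1 of 4 neighbours < 3, below threshold.
  Fallow: 2 of 3 neighbours < 3, below threshold.
  Glade: 2 of 5 neighbours < 5, below threshold.
  Inley: 4 of 8 neighbours < 5, below threshold.
  Jarrow: 2 of 7 neighbours ≥ 2, panics.
Round 4 — checking thresholds:
  Ashby: 2 of 5 neighbours ≥ 2, panics.
  Claymore: 2 of 4 neighbours < 3, below threshold.
  Fallow: 3 of 3 neighbours ≥ 3, panics.
  Glade: 3 of 5 neighbours < 5, below threshold.
  Inley: 5 of 8 neighbours ≥ 5, panics.
Round 5 — checking thresholds:
  Claymore: 4 of 4 neighbours ≥ 3, panics.
  Glade: 5 of 5 neighbours ≥ 5, panics.
Round 6 — no new panics; cascade stops.

Ashby, Brook, Claymore, Dunlea, Fallow, Glade, Inley, Jarrow, Kelston, Newell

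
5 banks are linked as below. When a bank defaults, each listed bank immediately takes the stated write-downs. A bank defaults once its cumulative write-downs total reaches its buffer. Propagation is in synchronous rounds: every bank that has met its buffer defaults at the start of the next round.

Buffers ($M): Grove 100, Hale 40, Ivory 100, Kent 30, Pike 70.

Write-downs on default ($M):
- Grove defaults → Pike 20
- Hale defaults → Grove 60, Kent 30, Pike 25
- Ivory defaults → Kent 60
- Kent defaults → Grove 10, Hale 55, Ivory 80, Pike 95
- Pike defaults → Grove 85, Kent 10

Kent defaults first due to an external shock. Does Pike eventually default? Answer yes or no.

Round 1 — Kent defaults (initial).
  Grove: +10 → 10 < 100
  Hale: +55 → 55 ≥ 40
  Ivory: +80 → 80 < 100
  Pike: +95 → 95 ≥ 70
Round 2 — Hale, Pike default.
  Grove: +60+85 → 155 ≥ 100
Round 3 — Grove defaults.
No further defaults.

yes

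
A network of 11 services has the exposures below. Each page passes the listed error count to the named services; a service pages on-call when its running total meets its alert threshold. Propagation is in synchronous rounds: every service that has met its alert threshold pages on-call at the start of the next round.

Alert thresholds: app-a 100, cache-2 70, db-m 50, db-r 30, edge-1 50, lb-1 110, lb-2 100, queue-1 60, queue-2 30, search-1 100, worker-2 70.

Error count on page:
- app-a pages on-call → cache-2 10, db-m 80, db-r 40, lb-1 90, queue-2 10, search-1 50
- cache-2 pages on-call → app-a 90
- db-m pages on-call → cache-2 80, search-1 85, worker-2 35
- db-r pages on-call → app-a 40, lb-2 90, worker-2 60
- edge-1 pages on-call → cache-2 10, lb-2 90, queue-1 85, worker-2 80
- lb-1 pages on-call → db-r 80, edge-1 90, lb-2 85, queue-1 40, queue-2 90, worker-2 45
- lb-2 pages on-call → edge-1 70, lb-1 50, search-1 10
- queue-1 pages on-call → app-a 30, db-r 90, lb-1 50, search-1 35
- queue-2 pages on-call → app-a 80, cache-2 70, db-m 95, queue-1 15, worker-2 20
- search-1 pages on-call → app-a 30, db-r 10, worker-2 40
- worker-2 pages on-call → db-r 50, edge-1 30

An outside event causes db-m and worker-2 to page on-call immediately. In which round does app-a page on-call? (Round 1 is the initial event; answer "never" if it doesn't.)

3

Round 1 — db-m, worker-2 page on-call (initial).
  cache-2: +80 → 80 ≥ 70
  db-r: +50 → 50 ≥ 30
  edge-1: +30 → 30 < 50
  search-1: +85 → 85 < 100
Round 2 — cache-2, db-r page on-call.
  app-a: +90+40 → 130 ≥ 100
  lb-2: +90 → 90 < 100
Round 3 — app-a pages on-call.
  lb-1: +90 → 90 < 110
  queue-2: +10 → 10 < 30
  search-1: +50 → 135 ≥ 100
Round 4 — search-1 pages on-call.
No further pages.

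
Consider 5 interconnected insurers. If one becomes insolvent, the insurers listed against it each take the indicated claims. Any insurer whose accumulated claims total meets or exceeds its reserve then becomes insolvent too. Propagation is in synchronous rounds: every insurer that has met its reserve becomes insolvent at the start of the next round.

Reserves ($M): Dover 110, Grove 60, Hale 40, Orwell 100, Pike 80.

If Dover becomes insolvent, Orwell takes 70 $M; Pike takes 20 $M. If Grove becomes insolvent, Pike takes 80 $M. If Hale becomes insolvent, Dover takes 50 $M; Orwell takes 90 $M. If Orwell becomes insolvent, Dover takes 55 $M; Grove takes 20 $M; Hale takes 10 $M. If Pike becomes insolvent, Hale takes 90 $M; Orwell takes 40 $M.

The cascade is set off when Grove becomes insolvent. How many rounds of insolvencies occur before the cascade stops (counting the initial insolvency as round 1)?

Round 1 — Grove becomes insolvent (initial).
  Pike: +80 → 80 ≥ 80
Round 2 — Pike becomes insolvent.
  Hale: +90 → 90 ≥ 40
  Orwell: +40 → 40 < 100
Round 3 — Hale becomes insolvent.
  Dover: +50 → 50 < 110
  Orwell: +90 → 130 ≥ 100
Round 4 — Orwell becomes insolvent.
  Dover: +55 → 105 < 110
No further insolvencies.

4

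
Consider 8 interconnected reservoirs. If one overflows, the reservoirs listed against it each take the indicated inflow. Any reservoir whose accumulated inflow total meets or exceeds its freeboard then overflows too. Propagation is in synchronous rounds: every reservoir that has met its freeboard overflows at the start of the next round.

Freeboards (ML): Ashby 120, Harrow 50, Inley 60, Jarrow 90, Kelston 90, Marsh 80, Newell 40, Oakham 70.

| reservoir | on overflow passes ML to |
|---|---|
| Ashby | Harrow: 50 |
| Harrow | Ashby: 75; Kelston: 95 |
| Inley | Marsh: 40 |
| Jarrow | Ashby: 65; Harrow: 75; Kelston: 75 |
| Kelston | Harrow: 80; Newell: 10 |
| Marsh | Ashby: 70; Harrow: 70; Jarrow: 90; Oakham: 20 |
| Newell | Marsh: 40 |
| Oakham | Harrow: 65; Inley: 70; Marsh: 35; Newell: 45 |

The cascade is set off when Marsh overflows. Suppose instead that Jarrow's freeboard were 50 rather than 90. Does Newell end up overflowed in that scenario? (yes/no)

no

With Jarrow's freeboard at 50:
Round 1 — Marsh overflows (initial).
  Ashby: +70 → 70 < 120
  Harrow: +70 → 70 ≥ 50
  Jarrow: +90 → 90 ≥ 50
  Oakham: +20 → 20 < 70
Round 2 — Harrow, Jarrow overflow.
  Ashby: +75+65 → 210 ≥ 120
  Kelston: +95+75 → 170 ≥ 90
Round 3 — Ashby, Kelston overflow.
  Newell: +10 → 10 < 40
No further overflows.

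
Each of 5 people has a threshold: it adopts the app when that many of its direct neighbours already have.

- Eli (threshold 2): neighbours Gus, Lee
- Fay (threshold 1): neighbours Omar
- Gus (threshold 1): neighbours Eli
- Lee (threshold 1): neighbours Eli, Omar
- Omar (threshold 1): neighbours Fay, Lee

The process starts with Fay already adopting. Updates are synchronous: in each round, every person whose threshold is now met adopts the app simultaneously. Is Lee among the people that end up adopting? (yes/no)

Round 1 — Fay adopts the app (initial).
Round 2 — checking thresholds:
  Omar: 1 of 2 neighbours ≥ 1, adopts the app.
Round 3 — checking thresholds:
  Lee: 1 of 2 neighbours ≥ 1, adopts the app.
Round 4 — no new adoptions; cascade stops.

yes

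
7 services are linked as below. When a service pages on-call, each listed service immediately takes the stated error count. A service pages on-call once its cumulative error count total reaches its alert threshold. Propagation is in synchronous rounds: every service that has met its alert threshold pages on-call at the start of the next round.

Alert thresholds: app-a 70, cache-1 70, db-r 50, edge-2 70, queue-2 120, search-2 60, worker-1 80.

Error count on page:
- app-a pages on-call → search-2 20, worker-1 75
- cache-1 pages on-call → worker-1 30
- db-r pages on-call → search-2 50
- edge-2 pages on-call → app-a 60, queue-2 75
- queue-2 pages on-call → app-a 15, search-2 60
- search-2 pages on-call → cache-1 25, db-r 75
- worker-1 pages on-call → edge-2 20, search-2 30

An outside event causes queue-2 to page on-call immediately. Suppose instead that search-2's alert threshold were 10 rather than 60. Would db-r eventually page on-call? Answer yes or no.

With search-2's alert threshold at 10:
Round 1 — queue-2 pages on-call (initial).
  app-a: +15 → 15 < 70
  search-2: +60 → 60 ≥ 10
Round 2 — search-2 pages on-call.
  cache-1: +25 → 25 < 70
  db-r: +75 → 75 ≥ 50
Round 3 — db-r pages on-call.
No further pages.

yes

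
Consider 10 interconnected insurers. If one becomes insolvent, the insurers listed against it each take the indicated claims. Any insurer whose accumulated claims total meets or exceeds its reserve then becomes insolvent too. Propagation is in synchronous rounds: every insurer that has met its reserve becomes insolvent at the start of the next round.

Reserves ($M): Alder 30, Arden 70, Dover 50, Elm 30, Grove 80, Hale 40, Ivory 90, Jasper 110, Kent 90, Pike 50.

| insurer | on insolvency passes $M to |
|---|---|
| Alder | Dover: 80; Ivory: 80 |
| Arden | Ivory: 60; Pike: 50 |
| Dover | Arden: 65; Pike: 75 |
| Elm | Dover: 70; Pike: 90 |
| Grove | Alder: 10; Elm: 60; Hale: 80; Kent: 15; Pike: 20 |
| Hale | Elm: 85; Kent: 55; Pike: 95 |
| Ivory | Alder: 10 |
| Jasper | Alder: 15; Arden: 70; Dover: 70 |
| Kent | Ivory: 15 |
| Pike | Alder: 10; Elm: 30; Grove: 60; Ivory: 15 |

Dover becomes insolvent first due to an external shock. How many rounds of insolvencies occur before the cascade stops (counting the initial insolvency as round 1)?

3

Round 1 — Dover becomes insolvent (initial).
  Arden: +65 → 65 < 70
  Pike: +75 → 75 ≥ 50
Round 2 — Pike becomes insolvent.
  Alder: +10 → 10 < 30
  Elm: +30 → 30 ≥ 30
  Grove: +60 → 60 < 80
  Ivory: +15 → 15 < 90
Round 3 — Elm becomes insolvent.
No further insolvencies.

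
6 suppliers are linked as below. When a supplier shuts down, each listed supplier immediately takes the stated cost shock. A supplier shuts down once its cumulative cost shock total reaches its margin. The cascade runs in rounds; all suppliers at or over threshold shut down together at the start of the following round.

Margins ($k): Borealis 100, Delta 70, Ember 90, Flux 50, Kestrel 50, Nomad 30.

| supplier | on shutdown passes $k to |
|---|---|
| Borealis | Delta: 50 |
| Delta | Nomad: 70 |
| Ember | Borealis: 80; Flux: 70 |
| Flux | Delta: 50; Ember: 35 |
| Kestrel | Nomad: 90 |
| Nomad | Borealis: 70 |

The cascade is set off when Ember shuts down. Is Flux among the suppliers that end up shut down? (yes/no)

Round 1 — Ember shuts down (initial).
  Borealis: +80 → 80 < 100
  Flux: +70 → 70 ≥ 50
Round 2 — Flux shuts down.
  Delta: +50 → 50 < 70
No further shutdowns.

yes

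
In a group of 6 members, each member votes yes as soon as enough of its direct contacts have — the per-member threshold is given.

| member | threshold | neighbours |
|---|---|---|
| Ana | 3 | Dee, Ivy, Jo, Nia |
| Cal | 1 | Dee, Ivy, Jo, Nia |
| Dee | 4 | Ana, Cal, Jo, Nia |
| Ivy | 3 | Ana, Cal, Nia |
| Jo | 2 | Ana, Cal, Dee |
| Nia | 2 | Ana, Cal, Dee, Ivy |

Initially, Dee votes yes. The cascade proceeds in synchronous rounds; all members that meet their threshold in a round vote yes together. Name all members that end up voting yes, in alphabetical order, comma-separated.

Ana, Cal, Dee, Ivy, Jo, Nia

Round 1 — Dee votes yes (initial).
Round 2 — checking thresholds:
  Ana: 1 of 4 neighbours < 3, holds.
  Cal: 1 of 4 neighbours ≥ 1, votes yes.
  Jo: 1 of 3 neighbours < 2, holds.
  Nia: 1 of 4 neighbours < 2, holds.
Round 3 — checking thresholds:
  Ana: 1 of 4 neighbours < 3, holds.
  Ivy: 1 of 3 neighbours < 3, holds.
  Jo: 2 of 3 neighbours ≥ 2, votes yes.
  Nia: 2 of 4 neighbours ≥ 2, votes yes.
Round 4 — checking thresholds:
  Ana: 3 of 4 neighbours ≥ 3, votes yes.
  Ivy: 2 of 3 neighbours < 3, holds.
Round 5 — checking thresholds:
  Ivy: 3 of 3 neighbours ≥ 3, votes yes.
Round 6 — no new yes votes; cascade stops.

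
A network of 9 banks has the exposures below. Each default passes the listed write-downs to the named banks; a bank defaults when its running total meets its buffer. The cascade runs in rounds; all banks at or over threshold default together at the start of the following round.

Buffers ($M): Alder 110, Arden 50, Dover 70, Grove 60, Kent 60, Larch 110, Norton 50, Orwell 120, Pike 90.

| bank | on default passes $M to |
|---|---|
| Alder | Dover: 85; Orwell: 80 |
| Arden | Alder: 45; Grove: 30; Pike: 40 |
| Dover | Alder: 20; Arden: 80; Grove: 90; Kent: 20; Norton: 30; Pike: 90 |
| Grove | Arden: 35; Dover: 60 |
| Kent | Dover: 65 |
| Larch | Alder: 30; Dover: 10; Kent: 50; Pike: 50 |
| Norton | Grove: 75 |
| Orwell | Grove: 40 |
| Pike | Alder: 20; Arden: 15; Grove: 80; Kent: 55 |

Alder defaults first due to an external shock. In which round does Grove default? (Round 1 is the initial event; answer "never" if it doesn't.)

3

Round 1 — Alder defaults (initial).
  Dover: +85 → 85 ≥ 70
  Orwell: +80 → 80 < 120
Round 2 — Dover defaults.
  Arden: +80 → 80 ≥ 50
  Grove: +90 → 90 ≥ 60
  Kent: +20 → 20 < 60
  Norton: +30 → 30 < 50
  Pike: +90 → 90 ≥ 90
Round 3 — Arden, Grove, Pike default.
  Kent: +55 → 75 ≥ 60
Round 4 — Kent defaults.
No further defaults.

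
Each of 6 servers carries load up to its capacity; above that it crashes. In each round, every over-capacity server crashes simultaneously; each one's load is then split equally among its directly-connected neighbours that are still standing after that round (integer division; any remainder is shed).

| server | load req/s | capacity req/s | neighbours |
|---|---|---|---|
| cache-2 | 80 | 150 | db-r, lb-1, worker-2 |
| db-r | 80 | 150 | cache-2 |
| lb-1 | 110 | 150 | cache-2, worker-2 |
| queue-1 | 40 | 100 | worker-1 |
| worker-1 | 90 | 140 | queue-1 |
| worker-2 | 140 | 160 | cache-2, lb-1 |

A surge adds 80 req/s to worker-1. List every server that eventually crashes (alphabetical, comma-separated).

Round 1 — worker-1 at 170 > 140. worker-1 crashes.
  worker-1 sheds 170 req/s to queue-1: 170 each.
    queue-1: 40+170 = 210 > 100
Round 2 — queue-1 crashes.
  queue-1 sheds 210 req/s: no online neighbours, lost.
No further crashes.

queue-1, worker-1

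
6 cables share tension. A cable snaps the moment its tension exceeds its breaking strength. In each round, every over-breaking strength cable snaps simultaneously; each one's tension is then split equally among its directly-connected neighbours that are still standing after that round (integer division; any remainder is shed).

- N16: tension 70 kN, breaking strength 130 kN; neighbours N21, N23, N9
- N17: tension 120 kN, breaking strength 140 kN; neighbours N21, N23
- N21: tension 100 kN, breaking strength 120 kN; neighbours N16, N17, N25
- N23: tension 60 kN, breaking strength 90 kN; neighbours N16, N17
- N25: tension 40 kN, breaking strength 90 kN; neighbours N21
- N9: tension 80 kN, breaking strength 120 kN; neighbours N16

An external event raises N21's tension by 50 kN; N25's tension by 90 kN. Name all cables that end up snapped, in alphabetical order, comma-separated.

Round 1 — N21 at 150 > 120; N25 at 130 > 90. N21, N25 snap.
  N21 sheds 150 kN to N16, N17: 75 each.
    N16: 70+75 = 145 > 130
    N17: 120+75 = 195 > 140
  N25 sheds 130 kN: no online neighbours, lost.
Round 2 — N16, N17 snap.
  N16 sheds 145 kN to N23, N9: 72 each (1 lost).
    N23: 60+72 = 132 > 90
    N9: 80+72 = 152 > 120
  N17 sheds 195 kN to N23: 195 each.
    N23: 132+195 = 327 > 90
Round 3 — N23, N9 snap.
  N23 sheds 327 kN: no online neighbours, lost.
  N9 sheds 152 kN: no online neighbours, lost.
No further breaks.

N16, N17, N21, N23, N25, N9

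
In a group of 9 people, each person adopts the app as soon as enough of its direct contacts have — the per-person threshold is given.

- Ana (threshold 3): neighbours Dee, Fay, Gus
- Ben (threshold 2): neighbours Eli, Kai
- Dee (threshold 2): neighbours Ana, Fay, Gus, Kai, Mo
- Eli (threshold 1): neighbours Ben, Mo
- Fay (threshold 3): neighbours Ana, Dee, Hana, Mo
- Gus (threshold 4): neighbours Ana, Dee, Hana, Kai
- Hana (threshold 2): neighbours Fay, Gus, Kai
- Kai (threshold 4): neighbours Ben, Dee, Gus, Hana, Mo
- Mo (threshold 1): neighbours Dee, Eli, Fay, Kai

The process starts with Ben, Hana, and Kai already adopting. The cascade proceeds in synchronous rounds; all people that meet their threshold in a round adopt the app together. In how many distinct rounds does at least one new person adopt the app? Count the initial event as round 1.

Round 1 — Ben, Hana, Kai adopt the app (initial).
Round 2 — checking thresholds:
  Dee: 1 of 5 neighbours < 2, holds.
  Eli: 1 of 2 neighbours ≥ 1, adopts the app.
  Fay: 1 of 4 neighbours < 3, holds.
  Gus: 2 of 4 neighbours < 4, holds.
  Mo: 1 of 4 neighbours ≥ 1, adopts the app.
Round 3 — checking thresholds:
  Dee: 2 of 5 neighbours ≥ 2, adopts the app.
  Fay: 2 of 4 neighbours < 3, holds.
  Gus: 2 of 4 neighbours < 4, holds.
Round 4 — checking thresholds:
  Ana: 1 of 3 neighbours < 3, holds.
  Fay: 3 of 4 neighbours ≥ 3, adopts the app.
  Gus: 3 of 4 neighbours < 4, holds.
Round 5 — no new adoptions; cascade stops.

4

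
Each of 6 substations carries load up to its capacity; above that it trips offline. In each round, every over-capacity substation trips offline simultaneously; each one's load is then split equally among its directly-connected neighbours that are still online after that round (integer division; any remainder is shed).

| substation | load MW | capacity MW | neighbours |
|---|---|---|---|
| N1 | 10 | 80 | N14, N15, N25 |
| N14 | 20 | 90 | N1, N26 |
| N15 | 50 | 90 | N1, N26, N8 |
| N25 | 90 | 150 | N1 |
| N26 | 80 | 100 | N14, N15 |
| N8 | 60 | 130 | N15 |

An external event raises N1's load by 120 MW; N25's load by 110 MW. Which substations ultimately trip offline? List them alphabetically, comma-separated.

N1, N14, N15, N25, N26

Round 1 — N1 at 130 > 80; N25 at 200 > 150. N1, N25 trip offline.
  N1 sheds 130 MW to N14, N15: 65 each.
    N14: 20+65 = 85 ≤ 90
    N15: 50+65 = 115 > 90
  N25 sheds 200 MW: no online neighbours, lost.
Round 2 — N15 trips offline.
  N15 sheds 115 MW to N26, N8: 57 each (1 lost).
    N26: 80+57 = 137 > 100
    N8: 60+57 = 117 ≤ 130
Round 3 — N26 trips offline.
  N26 sheds 137 MW to N14: 137 each.
    N14: 85+137 = 222 > 90
Round 4 — N14 trips offline.
  N14 sheds 222 MW: no online neighbours, lost.
No further trips.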